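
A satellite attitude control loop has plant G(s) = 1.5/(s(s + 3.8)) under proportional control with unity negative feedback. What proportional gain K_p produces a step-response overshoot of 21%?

From %OS = 100·exp(−πζ/√(1−ζ²)) = 21%, ζ = −ln(0.21)/√(π²+ln²(0.21)) = 0.4449.
Characteristic equation s² + 3.8s + 1.5K_p = 0 gives ζ = 3.8/(2√(1.5K_p)).
Setting ζ = 0.4449: √(1.5K_p) = 3.8/(2·0.4449) = 4.271, so K_p = 18.24/1.5 = 12.2.

K_p = 12.2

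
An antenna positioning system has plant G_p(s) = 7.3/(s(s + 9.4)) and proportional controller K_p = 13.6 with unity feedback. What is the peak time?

The closed-loop denominator s² + 9.4s + 99.28 gives ω_n = √99.28 = 9.964 and ζ = 9.4/(2ω_n) = 0.4717.
Damped frequency ω_d = ω_n√(1−ζ²) = 8.786 rad/s, so peak time T_p = π/ω_d = 0.358 s.

T_p = 0.358 s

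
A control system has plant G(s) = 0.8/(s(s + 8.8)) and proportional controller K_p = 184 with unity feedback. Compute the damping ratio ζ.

With unity feedback the closed-loop characteristic equation is s² + 8.8s + 184·0.8 = s² + 8.8s + 147.2 = 0.
So ω_n² = 147.2 ⇒ ω_n = 12.13 rad/s, and ζ = 8.8/(2ω_n) = 0.363.

ζ = 0.363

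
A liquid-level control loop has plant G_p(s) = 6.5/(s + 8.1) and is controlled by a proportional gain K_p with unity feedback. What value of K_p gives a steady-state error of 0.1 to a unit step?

K_p = 11.2

For a type-0 loop with proportional control, e_ss = 1/(1 + K_p·G_p(0)).
G_p(0) = 0.8025. Require 1/(1 + K_p·0.8025) = 0.1, so 1 + 0.8025·K_p = 10.
K_p = (10 − 1)/0.8025 = 11.2.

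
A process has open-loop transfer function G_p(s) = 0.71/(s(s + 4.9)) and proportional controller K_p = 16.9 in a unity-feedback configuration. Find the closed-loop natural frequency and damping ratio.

1 + K_p·G_p(s) = 0 gives s² + 4.9s + 12 = 0.
So ω_n² = 12 ⇒ ω_n = 3.464 rad/s, and ζ = 4.9/(2ω_n) = 0.707.

ω_n = 3.46 rad/s, ζ = 0.707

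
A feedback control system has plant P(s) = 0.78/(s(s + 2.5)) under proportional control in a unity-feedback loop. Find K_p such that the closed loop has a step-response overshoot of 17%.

From %OS = 100·exp(−πζ/√(1−ζ²)) = 17%, ζ = −ln(0.17)/√(π²+ln²(0.17)) = 0.4913.
Characteristic equation s² + 2.5s + 0.78K_p = 0 gives ζ = 2.5/(2√(0.78K_p)).
Setting ζ = 0.4913: √(0.78K_p) = 2.5/(2·0.4913) = 2.544, so K_p = 6.474/0.78 = 8.3.

K_p = 8.3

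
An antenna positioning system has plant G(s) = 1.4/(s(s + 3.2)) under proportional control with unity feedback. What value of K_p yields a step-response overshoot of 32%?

K_p = 15.7

From %OS = 100·exp(−πζ/√(1−ζ²)) = 32%, ζ = −ln(0.32)/√(π²+ln²(0.32)) = 0.341.
Characteristic equation s² + 3.2s + 1.4K_p = 0 gives ζ = 3.2/(2√(1.4K_p)).
Setting ζ = 0.341: √(1.4K_p) = 3.2/(2·0.341) = 4.693, so K_p = 22.02/1.4 = 15.7.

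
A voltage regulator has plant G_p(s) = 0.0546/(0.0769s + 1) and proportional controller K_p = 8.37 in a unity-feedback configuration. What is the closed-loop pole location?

Closed loop: T(s) = K_p·G_p/(1+K_p·G_p) = 0.457/(0.0769s + 1 + 0.457), with pole at s = −(1 + 0.457)/0.0769 = −18.95.

s = -18.95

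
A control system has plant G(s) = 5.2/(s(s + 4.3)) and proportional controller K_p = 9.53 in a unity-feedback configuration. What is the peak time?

Closed-loop characteristic equation: s² + 4.3s + 49.56 = 0, so ω_n = 7.04 rad/s and ζ = 4.3/(2·7.04) = 0.3054.
Damped frequency ω_d = ω_n√(1−ζ²) = 6.703 rad/s, so peak time T_p = π/ω_d = 0.469 s.

T_p = 0.469 s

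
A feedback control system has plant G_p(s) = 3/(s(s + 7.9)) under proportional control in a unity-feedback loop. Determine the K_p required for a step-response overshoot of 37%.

From %OS = 100·exp(−πζ/√(1−ζ²)) = 37%, ζ = −ln(0.37)/√(π²+ln²(0.37)) = 0.3017.
Characteristic equation s² + 7.9s + 3K_p = 0 gives ζ = 7.9/(2√(3K_p)).
Setting ζ = 0.3017: √(3K_p) = 7.9/(2·0.3017) = 13.09, so K_p = 171.4/3 = 57.1.

K_p = 57.1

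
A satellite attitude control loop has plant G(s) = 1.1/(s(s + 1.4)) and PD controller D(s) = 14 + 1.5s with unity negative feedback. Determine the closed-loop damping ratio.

Forward path: (14 + 1.5s)·1.1/(s(s+1.4)). The closed-loop characteristic equation is s² + (1.4 + 1.1·1.5)s + 1.1·14 = 0.
That is s² + 3.05s + 15.4 = 0, so ω_n = 3.924 rad/s and ζ = 3.05/(2·3.924) = 0.3886.

ζ = 0.389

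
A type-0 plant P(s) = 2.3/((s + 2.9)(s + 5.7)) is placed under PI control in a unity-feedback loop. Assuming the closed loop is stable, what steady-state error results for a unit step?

The PI controller's integrator makes the forward path type 1, so e_ss to a step is zero.

0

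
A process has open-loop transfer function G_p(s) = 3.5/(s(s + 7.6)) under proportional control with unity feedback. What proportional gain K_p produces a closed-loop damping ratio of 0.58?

Closed-loop characteristic equation: s² + 7.6s + K_p·3.5 = 0.
So ω_n = √(3.5K_p) and 2ζω_n = 7.6, giving ζ = 7.6/(2√(3.5K_p)).
Setting ζ = 0.58: √(3.5K_p) = 7.6/(2·0.58) = 6.552, so K_p = 42.93/3.5 = 12.3.

K_p = 12.3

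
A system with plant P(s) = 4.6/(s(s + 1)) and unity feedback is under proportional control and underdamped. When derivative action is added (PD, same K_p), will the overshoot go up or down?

The derivative term adds K·K_d to the s-coefficient of the characteristic equation, raising 2ζω_n while ω_n is unchanged; ζ increases, so overshoot decreases.

decrease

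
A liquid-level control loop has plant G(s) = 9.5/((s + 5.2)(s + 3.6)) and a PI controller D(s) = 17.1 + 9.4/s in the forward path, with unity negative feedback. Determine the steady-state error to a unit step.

0

The open loop D(s)G(s) has a pole at the origin (type 1), so the static position error constant is infinite and e_ss = 1/(1+∞) = 0.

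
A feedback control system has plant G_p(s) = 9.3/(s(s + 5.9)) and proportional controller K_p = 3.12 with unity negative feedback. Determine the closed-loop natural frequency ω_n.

ω_n = 5.39 rad/s

1 + K_p·G_p(s) = 0 gives s² + 5.9s + 29.02 = 0.
So ω_n² = 29.02 ⇒ ω_n = 5.387 rad/s, and ζ = 5.9/(2ω_n) = 0.548.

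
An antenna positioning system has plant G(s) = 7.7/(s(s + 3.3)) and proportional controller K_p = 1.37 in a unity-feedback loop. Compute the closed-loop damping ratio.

The closed-loop denominator is s(s+3.3) + 1.37·7.7 = s² + 3.3s + 10.55.
So ω_n² = 10.55 ⇒ ω_n = 3.248 rad/s, and ζ = 3.3/(2ω_n) = 0.508.

ζ = 0.508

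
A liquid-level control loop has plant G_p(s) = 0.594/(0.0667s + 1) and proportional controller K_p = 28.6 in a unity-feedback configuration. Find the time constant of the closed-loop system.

τ = 0.00371 s

Closed loop: T(s) = K_p·G_p/(1+K_p·G_p) = 16.99/(0.0667s + 1 + 16.99), with pole at s = −(1 + 16.99)/0.0667 = −269.7.
Closed-loop time constant τ = 1/269.7 = 0.00371 s.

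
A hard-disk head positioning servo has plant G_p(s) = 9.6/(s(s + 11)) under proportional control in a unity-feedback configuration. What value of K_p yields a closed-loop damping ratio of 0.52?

K_p = 11.7

Closed-loop characteristic equation: s² + 11s + K_p·9.6 = 0.
So ω_n = √(9.6K_p) and 2ζω_n = 11, giving ζ = 11/(2√(9.6K_p)).
Setting ζ = 0.52: √(9.6K_p) = 11/(2·0.52) = 10.58, so K_p = 111.9/9.6 = 11.7.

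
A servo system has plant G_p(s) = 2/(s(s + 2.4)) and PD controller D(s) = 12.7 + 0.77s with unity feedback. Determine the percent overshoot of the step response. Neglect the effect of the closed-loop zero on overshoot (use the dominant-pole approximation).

26.3%

Forward path: (12.7 + 0.77s)·2/(s(s+2.4)). The closed-loop characteristic equation is s² + (2.4 + 2·0.77)s + 2·12.7 = 0.
That is s² + 3.94s + 25.4 = 0, so ω_n = 5.04 rad/s and ζ = 3.94/(2·5.04) = 0.3909.
%OS = 100·exp(−πζ/√(1−ζ²)) = 26.3%.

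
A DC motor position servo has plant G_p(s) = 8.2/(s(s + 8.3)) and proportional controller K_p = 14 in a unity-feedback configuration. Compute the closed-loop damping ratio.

1 + K_p·G_p(s) = 0 gives s² + 8.3s + 114.8 = 0.
So ω_n² = 114.8 ⇒ ω_n = 10.71 rad/s, and ζ = 8.3/(2ω_n) = 0.387.

ζ = 0.387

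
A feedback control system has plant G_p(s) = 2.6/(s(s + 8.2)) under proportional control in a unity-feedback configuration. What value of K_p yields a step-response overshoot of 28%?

K_p = 45.8

From %OS = 100·exp(−πζ/√(1−ζ²)) = 28%, ζ = −ln(0.28)/√(π²+ln²(0.28)) = 0.3755.
Characteristic equation s² + 8.2s + 2.6K_p = 0 gives ζ = 8.2/(2√(2.6K_p)).
Setting ζ = 0.3755: √(2.6K_p) = 8.2/(2·0.3755) = 10.92, so K_p = 119.2/2.6 = 45.8.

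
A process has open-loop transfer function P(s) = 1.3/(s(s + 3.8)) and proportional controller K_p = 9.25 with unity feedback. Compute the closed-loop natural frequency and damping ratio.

ω_n = 3.47 rad/s, ζ = 0.548

With unity feedback the closed-loop characteristic equation is s² + 3.8s + 9.25·1.3 = s² + 3.8s + 12.03 = 0.
So ω_n² = 12.03 ⇒ ω_n = 3.468 rad/s, and ζ = 3.8/(2ω_n) = 0.548.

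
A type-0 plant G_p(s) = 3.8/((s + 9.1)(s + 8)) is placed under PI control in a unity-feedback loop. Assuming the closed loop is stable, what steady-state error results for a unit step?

The PI controller's integrator makes the forward path type 1, so e_ss to a step is zero.

0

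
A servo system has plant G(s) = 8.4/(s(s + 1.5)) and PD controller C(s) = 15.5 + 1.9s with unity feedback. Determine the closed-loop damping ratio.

ζ = 0.765

Forward path: (15.5 + 1.9s)·8.4/(s(s+1.5)). The closed-loop characteristic equation is s² + (1.5 + 8.4·1.9)s + 8.4·15.5 = 0.
That is s² + 17.46s + 130.2 = 0, so ω_n = 11.41 rad/s and ζ = 17.46/(2·11.41) = 0.7651.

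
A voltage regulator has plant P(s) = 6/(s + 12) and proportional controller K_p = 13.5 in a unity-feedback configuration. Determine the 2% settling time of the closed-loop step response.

T_s ≈ 0.043 s

Closed-loop transfer function: T(s) = K_p·P(s)/(1 + K_p·P(s)) = 81/(s + 12 + 81) = 81/(s + 93).
Time constant τ = 1/93 = 0.01075 s, so the 2% settling time is about 4τ = 0.043 s.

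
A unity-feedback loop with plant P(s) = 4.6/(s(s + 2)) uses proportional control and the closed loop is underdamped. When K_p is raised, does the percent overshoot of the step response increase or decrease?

increase

Characteristic equation s² + 2s + K_p·4.6 = 0: raising K_p raises ω_n while 2ζω_n = 2 is fixed, so ζ falls and overshoot grows.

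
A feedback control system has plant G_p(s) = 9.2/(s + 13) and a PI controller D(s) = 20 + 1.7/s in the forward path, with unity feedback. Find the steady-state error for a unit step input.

The open loop D(s)G_p(s) has a pole at the origin (type 1), so the static position error constant is infinite and e_ss = 1/(1+∞) = 0.

0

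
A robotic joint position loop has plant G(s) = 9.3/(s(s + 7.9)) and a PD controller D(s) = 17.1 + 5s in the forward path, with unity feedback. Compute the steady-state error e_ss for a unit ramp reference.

The loop has one pole at the origin (type 1). Velocity error constant K_v = lim_{s→0} s·D(s)G(s) = 17.1·9.3/7.9 = 20.13.
Steady-state error to a unit ramp: e_ss = 1/K_v = 0.0497.

0.0497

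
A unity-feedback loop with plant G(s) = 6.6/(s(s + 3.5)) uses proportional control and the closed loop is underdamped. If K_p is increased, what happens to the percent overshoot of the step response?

ζ = 3.5/(2√(6.6K_p)) decreases as K_p grows; lower damping means more overshoot.

increase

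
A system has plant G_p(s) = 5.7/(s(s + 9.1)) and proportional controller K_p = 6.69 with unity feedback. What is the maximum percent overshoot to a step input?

3.26%

Closed-loop characteristic equation: s² + 9.1s + 38.13 = 0, so ω_n = 6.175 rad/s and ζ = 9.1/(2·6.175) = 0.7368.
%OS = 100·exp(−πζ/√(1−ζ²)) = 100·exp(−π·0.7368/√0.4571) = 3.26%.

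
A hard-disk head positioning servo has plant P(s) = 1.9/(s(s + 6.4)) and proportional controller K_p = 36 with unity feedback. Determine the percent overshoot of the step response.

26.8%

The closed-loop denominator s² + 6.4s + 68.4 gives ω_n = √68.4 = 8.27 and ζ = 6.4/(2ω_n) = 0.3869.
%OS = 100·exp(−πζ/√(1−ζ²)) = 100·exp(−π·0.3869/√0.8503) = 26.8%.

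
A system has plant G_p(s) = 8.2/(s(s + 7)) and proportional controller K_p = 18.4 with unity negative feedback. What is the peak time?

T_p = 0.267 s

From 1 + K_pG_p(s) = 0: s² + 7s + 150.9 = 0 ⇒ ω_n = 12.28, ζ = 0.2849.
Damped frequency ω_d = ω_n√(1−ζ²) = 11.77 rad/s, so peak time T_p = π/ω_d = 0.267 s.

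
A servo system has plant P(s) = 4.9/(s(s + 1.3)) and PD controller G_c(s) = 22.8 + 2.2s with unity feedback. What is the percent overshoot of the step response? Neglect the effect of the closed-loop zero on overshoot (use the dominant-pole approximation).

11.2%

Forward path: (22.8 + 2.2s)·4.9/(s(s+1.3)). The closed-loop characteristic equation is s² + (1.3 + 4.9·2.2)s + 4.9·22.8 = 0.
That is s² + 12.08s + 111.7 = 0, so ω_n = 10.57 rad/s and ζ = 12.08/(2·10.57) = 0.5714.
%OS = 100·exp(−πζ/√(1−ζ²)) = 11.2%.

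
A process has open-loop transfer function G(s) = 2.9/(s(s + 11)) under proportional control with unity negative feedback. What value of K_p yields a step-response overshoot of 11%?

K_p = 31.6

From %OS = 100·exp(−πζ/√(1−ζ²)) = 11%, ζ = −ln(0.11)/√(π²+ln²(0.11)) = 0.5749.
Characteristic equation s² + 11s + 2.9K_p = 0 gives ζ = 11/(2√(2.9K_p)).
Setting ζ = 0.5749: √(2.9K_p) = 11/(2·0.5749) = 9.567, so K_p = 91.53/2.9 = 31.6.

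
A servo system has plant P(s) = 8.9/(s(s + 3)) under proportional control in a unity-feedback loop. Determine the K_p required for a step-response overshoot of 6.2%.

K_p = 0.576

From %OS = 100·exp(−πζ/√(1−ζ²)) = 6.2%, ζ = −ln(0.062)/√(π²+ln²(0.062)) = 0.6628.
Characteristic equation s² + 3s + 8.9K_p = 0 gives ζ = 3/(2√(8.9K_p)).
Setting ζ = 0.6628: √(8.9K_p) = 3/(2·0.6628) = 2.263, so K_p = 5.122/8.9 = 0.576.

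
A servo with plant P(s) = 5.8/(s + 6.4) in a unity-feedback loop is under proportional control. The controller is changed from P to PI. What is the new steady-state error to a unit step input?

0

The integrator makes K_pos = lim_{s→0} C(s)G(s) infinite, so e_ss = 1/(1+K_pos) = 0.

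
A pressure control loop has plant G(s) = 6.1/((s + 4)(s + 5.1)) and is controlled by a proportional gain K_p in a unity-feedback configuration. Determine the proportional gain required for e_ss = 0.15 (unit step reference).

Steady-state error for a unit step on this type-0 loop is 1/(1 + K_p·G(0)).
G(0) = 0.299. Require 1/(1 + K_p·0.299) = 0.15, so 1 + 0.299·K_p = 6.667.
K_p = (6.667 − 1)/0.299 = 19.

K_p = 19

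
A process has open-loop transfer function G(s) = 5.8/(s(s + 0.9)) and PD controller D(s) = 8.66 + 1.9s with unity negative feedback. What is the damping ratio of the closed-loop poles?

ζ = 0.841

Forward path: (8.66 + 1.9s)·5.8/(s(s+0.9)). The closed-loop characteristic equation is s² + (0.9 + 5.8·1.9)s + 5.8·8.66 = 0.
That is s² + 11.92s + 50.23 = 0, so ω_n = 7.087 rad/s and ζ = 11.92/(2·7.087) = 0.841.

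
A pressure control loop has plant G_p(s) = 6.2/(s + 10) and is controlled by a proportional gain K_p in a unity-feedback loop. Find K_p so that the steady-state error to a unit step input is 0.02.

K_p = 79

Steady-state error for a unit step on this type-0 loop is 1/(1 + K_p·G_p(0)).
G_p(0) = 0.62. Require 1/(1 + K_p·0.62) = 0.02, so 1 + 0.62·K_p = 50.
K_p = (50 − 1)/0.62 = 79.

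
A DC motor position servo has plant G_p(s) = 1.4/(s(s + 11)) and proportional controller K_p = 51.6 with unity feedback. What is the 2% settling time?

From 1 + K_pG_p(s) = 0: s² + 11s + 72.24 = 0 ⇒ ω_n = 8.499, ζ = 0.6471.
2% settling time T_s ≈ 4/(ζω_n) = 4/5.5 = 0.727 s.

T_s ≈ 0.727 s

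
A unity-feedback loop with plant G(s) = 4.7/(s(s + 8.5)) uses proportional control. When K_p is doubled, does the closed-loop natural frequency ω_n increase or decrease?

ω_n = √(4.7·K_p), which grows with K_p.

increase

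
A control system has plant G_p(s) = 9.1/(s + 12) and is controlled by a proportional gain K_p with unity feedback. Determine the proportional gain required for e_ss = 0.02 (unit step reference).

For a type-0 loop with proportional control, e_ss = 1/(1 + K_p·G_p(0)).
G_p(0) = 0.7583. Require 1/(1 + K_p·0.7583) = 0.02, so 1 + 0.7583·K_p = 50.
K_p = (50 − 1)/0.7583 = 64.6.

K_p = 64.6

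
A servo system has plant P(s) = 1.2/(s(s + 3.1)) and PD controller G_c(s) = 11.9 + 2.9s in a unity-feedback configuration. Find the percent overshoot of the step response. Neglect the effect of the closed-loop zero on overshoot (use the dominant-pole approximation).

0.385%

Forward path: (11.9 + 2.9s)·1.2/(s(s+3.1)). The closed-loop characteristic equation is s² + (3.1 + 1.2·2.9)s + 1.2·11.9 = 0.
That is s² + 6.58s + 14.28 = 0, so ω_n = 3.779 rad/s and ζ = 6.58/(2·3.779) = 0.8706.
%OS = 100·exp(−πζ/√(1−ζ²)) = 0.385%.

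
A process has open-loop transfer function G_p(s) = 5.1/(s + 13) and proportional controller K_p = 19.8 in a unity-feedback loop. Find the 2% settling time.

Closed-loop transfer function: T(s) = K_p·G_p(s)/(1 + K_p·G_p(s)) = 101/(s + 13 + 101) = 101/(s + 114).
Time constant τ = 1/114 = 0.008773 s, so the 2% settling time is about 4τ = 0.0351 s.

T_s ≈ 0.0351 s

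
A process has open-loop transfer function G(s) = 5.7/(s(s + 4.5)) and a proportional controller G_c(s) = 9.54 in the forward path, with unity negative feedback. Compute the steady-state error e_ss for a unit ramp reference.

0.0828

The loop has one pole at the origin (type 1). Velocity error constant K_v = lim_{s→0} s·G_c(s)G(s) = 9.54·5.7/4.5 = 12.08.
Steady-state error to a unit ramp: e_ss = 1/K_v = 0.0828.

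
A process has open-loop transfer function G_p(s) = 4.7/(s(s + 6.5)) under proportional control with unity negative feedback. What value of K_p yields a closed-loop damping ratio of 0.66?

Closed-loop characteristic equation: s² + 6.5s + K_p·4.7 = 0.
So ω_n = √(4.7K_p) and 2ζω_n = 6.5, giving ζ = 6.5/(2√(4.7K_p)).
Setting ζ = 0.66: √(4.7K_p) = 6.5/(2·0.66) = 4.924, so K_p = 24.25/4.7 = 5.16.

K_p = 5.16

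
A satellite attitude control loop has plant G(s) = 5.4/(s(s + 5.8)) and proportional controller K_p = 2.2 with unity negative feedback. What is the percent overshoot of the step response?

0.752%

The closed-loop denominator s² + 5.8s + 11.88 gives ω_n = √11.88 = 3.447 and ζ = 5.8/(2ω_n) = 0.8414.
%OS = 100·exp(−πζ/√(1−ζ²)) = 100·exp(−π·0.8414/√0.2921) = 0.752%.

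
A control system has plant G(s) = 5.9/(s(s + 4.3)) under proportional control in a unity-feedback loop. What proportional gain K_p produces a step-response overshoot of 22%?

K_p = 4.16

From %OS = 100·exp(−πζ/√(1−ζ²)) = 22%, ζ = −ln(0.22)/√(π²+ln²(0.22)) = 0.4342.
Characteristic equation s² + 4.3s + 5.9K_p = 0 gives ζ = 4.3/(2√(5.9K_p)).
Setting ζ = 0.4342: √(5.9K_p) = 4.3/(2·0.4342) = 4.952, so K_p = 24.52/5.9 = 4.16.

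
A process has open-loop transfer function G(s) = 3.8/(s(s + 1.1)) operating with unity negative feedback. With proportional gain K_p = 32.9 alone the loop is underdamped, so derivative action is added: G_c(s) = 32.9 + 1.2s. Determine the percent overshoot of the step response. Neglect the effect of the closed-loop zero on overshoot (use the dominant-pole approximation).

44%

Forward path: (32.9 + 1.2s)·3.8/(s(s+1.1)). The closed-loop characteristic equation is s² + (1.1 + 3.8·1.2)s + 3.8·32.9 = 0.
That is s² + 5.66s + 125 = 0, so ω_n = 11.18 rad/s and ζ = 5.66/(2·11.18) = 0.2531.
%OS = 100·exp(−πζ/√(1−ζ²)) = 44%.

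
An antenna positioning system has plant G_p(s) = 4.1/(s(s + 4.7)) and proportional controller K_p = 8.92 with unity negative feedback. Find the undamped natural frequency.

With unity feedback the closed-loop characteristic equation is s² + 4.7s + 8.92·4.1 = s² + 4.7s + 36.57 = 0.
So ω_n² = 36.57 ⇒ ω_n = 6.047 rad/s, and ζ = 4.7/(2ω_n) = 0.389.

ω_n = 6.05 rad/s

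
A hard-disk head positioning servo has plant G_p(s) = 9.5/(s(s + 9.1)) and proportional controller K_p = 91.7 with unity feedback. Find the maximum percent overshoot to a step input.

The closed-loop denominator s² + 9.1s + 871.1 gives ω_n = √871.1 = 29.52 and ζ = 9.1/(2ω_n) = 0.1542.
%OS = 100·exp(−πζ/√(1−ζ²)) = 100·exp(−π·0.1542/√0.9762) = 61.3%.

61.3%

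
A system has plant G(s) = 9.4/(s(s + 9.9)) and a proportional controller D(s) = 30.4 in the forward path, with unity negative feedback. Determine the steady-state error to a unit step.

The open loop D(s)G(s) has a pole at the origin (type 1), so the static position error constant is infinite and e_ss = 1/(1+∞) = 0.

0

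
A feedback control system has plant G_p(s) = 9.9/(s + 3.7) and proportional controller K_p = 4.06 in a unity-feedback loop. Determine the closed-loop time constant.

Closed-loop transfer function: T(s) = K_p·G_p(s)/(1 + K_p·G_p(s)) = 40.19/(s + 3.7 + 40.19) = 40.19/(s + 43.89).
Time constant τ = 1/43.89 = 0.0228 s.

τ = 0.0228 s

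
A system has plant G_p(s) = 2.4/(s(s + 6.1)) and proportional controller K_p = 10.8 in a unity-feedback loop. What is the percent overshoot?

9.53%

From 1 + K_pG_p(s) = 0: s² + 6.1s + 25.92 = 0 ⇒ ω_n = 5.091, ζ = 0.5991.
%OS = 100·exp(−πζ/√(1−ζ²)) = 100·exp(−π·0.5991/√0.6411) = 9.53%.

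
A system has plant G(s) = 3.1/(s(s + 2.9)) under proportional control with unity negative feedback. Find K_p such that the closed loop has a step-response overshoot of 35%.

K_p = 6.75

From %OS = 100·exp(−πζ/√(1−ζ²)) = 35%, ζ = −ln(0.35)/√(π²+ln²(0.35)) = 0.3169.
Characteristic equation s² + 2.9s + 3.1K_p = 0 gives ζ = 2.9/(2√(3.1K_p)).
Setting ζ = 0.3169: √(3.1K_p) = 2.9/(2·0.3169) = 4.575, so K_p = 20.93/3.1 = 6.75.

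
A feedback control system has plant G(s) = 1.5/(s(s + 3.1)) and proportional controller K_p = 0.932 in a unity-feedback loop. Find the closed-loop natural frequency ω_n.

ω_n = 1.18 rad/s

With unity feedback the closed-loop characteristic equation is s² + 3.1s + 0.932·1.5 = s² + 3.1s + 1.398 = 0.
So ω_n² = 1.398 ⇒ ω_n = 1.182 rad/s, and ζ = 3.1/(2ω_n) = 1.31.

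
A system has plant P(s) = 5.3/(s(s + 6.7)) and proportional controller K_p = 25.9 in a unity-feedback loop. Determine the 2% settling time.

T_s ≈ 1.19 s

From 1 + K_pP(s) = 0: s² + 6.7s + 137.3 = 0 ⇒ ω_n = 11.72, ζ = 0.2859.
2% settling time T_s ≈ 4/(ζω_n) = 4/3.35 = 1.19 s.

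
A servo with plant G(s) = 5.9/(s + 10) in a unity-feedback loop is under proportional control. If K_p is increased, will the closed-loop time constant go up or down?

decrease

The closed-loop bandwidth 10+K_p·5.9 grows with K_p, so τ shrinks.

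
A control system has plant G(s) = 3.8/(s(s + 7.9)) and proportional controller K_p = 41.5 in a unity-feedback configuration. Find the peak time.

From 1 + K_pG(s) = 0: s² + 7.9s + 157.7 = 0 ⇒ ω_n = 12.56, ζ = 0.3145.
Damped frequency ω_d = ω_n√(1−ζ²) = 11.92 rad/s, so peak time T_p = π/ω_d = 0.264 s.

T_p = 0.264 s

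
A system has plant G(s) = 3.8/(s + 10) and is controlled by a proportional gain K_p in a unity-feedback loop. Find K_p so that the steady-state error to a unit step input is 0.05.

For a type-0 loop with proportional control, e_ss = 1/(1 + K_p·G(0)).
G(0) = 0.38. Require 1/(1 + K_p·0.38) = 0.05, so 1 + 0.38·K_p = 20.
K_p = (20 − 1)/0.38 = 50.

K_p = 50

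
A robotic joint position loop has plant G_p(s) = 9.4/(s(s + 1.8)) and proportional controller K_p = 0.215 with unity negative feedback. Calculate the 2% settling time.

From 1 + K_pG_p(s) = 0: s² + 1.8s + 2.021 = 0 ⇒ ω_n = 1.422, ζ = 0.6331.
2% settling time T_s ≈ 4/(ζω_n) = 4/0.9 = 4.44 s.

T_s ≈ 4.44 s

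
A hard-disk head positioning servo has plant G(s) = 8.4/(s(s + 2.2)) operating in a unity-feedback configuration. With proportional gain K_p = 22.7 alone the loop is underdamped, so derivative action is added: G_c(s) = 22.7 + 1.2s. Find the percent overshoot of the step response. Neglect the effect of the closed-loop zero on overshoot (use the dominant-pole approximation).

21%

Forward path: (22.7 + 1.2s)·8.4/(s(s+2.2)). The closed-loop characteristic equation is s² + (2.2 + 8.4·1.2)s + 8.4·22.7 = 0.
That is s² + 12.28s + 190.7 = 0, so ω_n = 13.81 rad/s and ζ = 12.28/(2·13.81) = 0.4446.
%OS = 100·exp(−πζ/√(1−ζ²)) = 21%.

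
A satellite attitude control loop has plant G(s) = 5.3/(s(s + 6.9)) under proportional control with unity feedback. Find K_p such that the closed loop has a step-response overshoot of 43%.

From %OS = 100·exp(−πζ/√(1−ζ²)) = 43%, ζ = −ln(0.43)/√(π²+ln²(0.43)) = 0.2594.
Characteristic equation s² + 6.9s + 5.3K_p = 0 gives ζ = 6.9/(2√(5.3K_p)).
Setting ζ = 0.2594: √(5.3K_p) = 6.9/(2·0.2594) = 13.3, so K_p = 176.8/5.3 = 33.4.

K_p = 33.4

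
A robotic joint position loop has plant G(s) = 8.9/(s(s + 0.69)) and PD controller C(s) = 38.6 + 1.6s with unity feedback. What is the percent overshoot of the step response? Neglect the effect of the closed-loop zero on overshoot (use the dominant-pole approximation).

Forward path: (38.6 + 1.6s)·8.9/(s(s+0.69)). The closed-loop characteristic equation is s² + (0.69 + 8.9·1.6)s + 8.9·38.6 = 0.
That is s² + 14.93s + 343.5 = 0, so ω_n = 18.53 rad/s and ζ = 14.93/(2·18.53) = 0.4028.
%OS = 100·exp(−πζ/√(1−ζ²)) = 25.1%.

25.1%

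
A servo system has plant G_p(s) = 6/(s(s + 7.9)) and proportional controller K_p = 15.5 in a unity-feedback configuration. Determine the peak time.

The closed-loop denominator s² + 7.9s + 93 gives ω_n = √93 = 9.644 and ζ = 7.9/(2ω_n) = 0.4096.
Damped frequency ω_d = ω_n√(1−ζ²) = 8.798 rad/s, so peak time T_p = π/ω_d = 0.357 s.

T_p = 0.357 s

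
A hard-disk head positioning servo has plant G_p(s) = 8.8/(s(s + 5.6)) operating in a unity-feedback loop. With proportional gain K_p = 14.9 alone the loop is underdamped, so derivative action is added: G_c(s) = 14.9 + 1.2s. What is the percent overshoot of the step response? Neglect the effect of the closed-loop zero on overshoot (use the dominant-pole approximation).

4.38%

Forward path: (14.9 + 1.2s)·8.8/(s(s+5.6)). The closed-loop characteristic equation is s² + (5.6 + 8.8·1.2)s + 8.8·14.9 = 0.
That is s² + 16.16s + 131.1 = 0, so ω_n = 11.45 rad/s and ζ = 16.16/(2·11.45) = 0.7056.
%OS = 100·exp(−πζ/√(1−ζ²)) = 4.38%.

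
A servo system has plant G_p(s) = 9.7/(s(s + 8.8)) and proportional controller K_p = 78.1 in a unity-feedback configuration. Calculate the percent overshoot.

Closed-loop characteristic equation: s² + 8.8s + 757.6 = 0, so ω_n = 27.52 rad/s and ζ = 8.8/(2·27.52) = 0.1599.
%OS = 100·exp(−πζ/√(1−ζ²)) = 100·exp(−π·0.1599/√0.9744) = 60.1%.

60.1%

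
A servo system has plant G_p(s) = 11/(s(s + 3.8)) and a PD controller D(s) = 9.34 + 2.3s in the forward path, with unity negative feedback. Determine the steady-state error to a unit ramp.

The loop has one pole at the origin (type 1). Velocity error constant K_v = lim_{s→0} s·D(s)G_p(s) = 9.34·11/3.8 = 27.04.
Steady-state error to a unit ramp: e_ss = 1/K_v = 0.037.

0.037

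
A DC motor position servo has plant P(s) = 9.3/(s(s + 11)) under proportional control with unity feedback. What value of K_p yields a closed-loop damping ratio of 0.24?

Closed-loop characteristic equation: s² + 11s + K_p·9.3 = 0.
So ω_n = √(9.3K_p) and 2ζω_n = 11, giving ζ = 11/(2√(9.3K_p)).
Setting ζ = 0.24: √(9.3K_p) = 11/(2·0.24) = 22.92, so K_p = 525.2/9.3 = 56.5.

K_p = 56.5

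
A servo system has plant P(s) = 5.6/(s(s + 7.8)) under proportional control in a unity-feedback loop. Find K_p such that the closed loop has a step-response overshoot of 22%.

From %OS = 100·exp(−πζ/√(1−ζ²)) = 22%, ζ = −ln(0.22)/√(π²+ln²(0.22)) = 0.4342.
Characteristic equation s² + 7.8s + 5.6K_p = 0 gives ζ = 7.8/(2√(5.6K_p)).
Setting ζ = 0.4342: √(5.6K_p) = 7.8/(2·0.4342) = 8.983, so K_p = 80.69/5.6 = 14.4.

K_p = 14.4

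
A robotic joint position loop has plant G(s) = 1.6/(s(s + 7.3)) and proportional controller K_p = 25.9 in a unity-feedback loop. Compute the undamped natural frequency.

ω_n = 6.44 rad/s

1 + K_p·G(s) = 0 gives s² + 7.3s + 41.44 = 0.
So ω_n² = 41.44 ⇒ ω_n = 6.437 rad/s, and ζ = 7.3/(2ω_n) = 0.567.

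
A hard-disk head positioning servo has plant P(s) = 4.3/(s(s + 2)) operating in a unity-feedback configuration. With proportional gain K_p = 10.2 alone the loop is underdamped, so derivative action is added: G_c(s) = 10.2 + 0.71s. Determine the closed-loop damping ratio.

ζ = 0.381

Forward path: (10.2 + 0.71s)·4.3/(s(s+2)). The closed-loop characteristic equation is s² + (2 + 4.3·0.71)s + 4.3·10.2 = 0.
That is s² + 5.053s + 43.86 = 0, so ω_n = 6.623 rad/s and ζ = 5.053/(2·6.623) = 0.3815.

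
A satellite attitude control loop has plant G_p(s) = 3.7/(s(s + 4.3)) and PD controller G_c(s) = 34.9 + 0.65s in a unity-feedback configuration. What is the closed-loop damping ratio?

Forward path: (34.9 + 0.65s)·3.7/(s(s+4.3)). The closed-loop characteristic equation is s² + (4.3 + 3.7·0.65)s + 3.7·34.9 = 0.
That is s² + 6.705s + 129.1 = 0, so ω_n = 11.36 rad/s and ζ = 6.705/(2·11.36) = 0.295.

ζ = 0.295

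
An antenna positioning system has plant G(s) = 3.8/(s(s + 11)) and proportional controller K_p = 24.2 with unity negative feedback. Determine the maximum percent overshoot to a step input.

11.1%

The closed-loop denominator s² + 11s + 91.96 gives ω_n = √91.96 = 9.59 and ζ = 11/(2ω_n) = 0.5735.
%OS = 100·exp(−πζ/√(1−ζ²)) = 100·exp(−π·0.5735/√0.6711) = 11.1%.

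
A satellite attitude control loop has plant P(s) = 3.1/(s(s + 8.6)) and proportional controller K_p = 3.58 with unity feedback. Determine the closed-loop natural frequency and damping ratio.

The closed-loop denominator is s(s+8.6) + 3.58·3.1 = s² + 8.6s + 11.1.
Matching s² + 2ζω_n s + ω_n²: ω_n = √11.1 = 3.331 rad/s and 2ζω_n = 8.6, so ζ = 8.6/(2·3.331) = 1.29.

ω_n = 3.33 rad/s, ζ = 1.29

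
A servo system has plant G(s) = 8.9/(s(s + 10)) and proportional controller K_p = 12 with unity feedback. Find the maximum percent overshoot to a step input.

17.6%

From 1 + K_pG(s) = 0: s² + 10s + 106.8 = 0 ⇒ ω_n = 10.33, ζ = 0.4838.
%OS = 100·exp(−πζ/√(1−ζ²)) = 100·exp(−π·0.4838/√0.7659) = 17.6%.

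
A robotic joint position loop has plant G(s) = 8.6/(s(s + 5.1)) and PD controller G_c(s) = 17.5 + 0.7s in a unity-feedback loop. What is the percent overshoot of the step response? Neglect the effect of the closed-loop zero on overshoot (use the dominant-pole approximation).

20.2%

Forward path: (17.5 + 0.7s)·8.6/(s(s+5.1)). The closed-loop characteristic equation is s² + (5.1 + 8.6·0.7)s + 8.6·17.5 = 0.
That is s² + 11.12s + 150.5 = 0, so ω_n = 12.27 rad/s and ζ = 11.12/(2·12.27) = 0.4532.
%OS = 100·exp(−πζ/√(1−ζ²)) = 20.2%.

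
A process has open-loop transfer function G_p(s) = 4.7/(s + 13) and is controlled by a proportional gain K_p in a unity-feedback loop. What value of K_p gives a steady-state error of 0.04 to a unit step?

K_p = 66.4

The loop is type 0, so e_ss(step) = 1/(1 + K_pos) with K_pos = K_p·G_p(0).
G_p(0) = 0.3615. Require 1/(1 + K_p·0.3615) = 0.04, so 1 + 0.3615·K_p = 25.
K_p = (25 − 1)/0.3615 = 66.4.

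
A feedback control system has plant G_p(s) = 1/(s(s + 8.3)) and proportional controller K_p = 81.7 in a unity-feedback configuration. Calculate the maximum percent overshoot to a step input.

19.7%

Closed-loop characteristic equation: s² + 8.3s + 81.7 = 0, so ω_n = 9.039 rad/s and ζ = 8.3/(2·9.039) = 0.4591.
%OS = 100·exp(−πζ/√(1−ζ²)) = 100·exp(−π·0.4591/√0.7892) = 19.7%.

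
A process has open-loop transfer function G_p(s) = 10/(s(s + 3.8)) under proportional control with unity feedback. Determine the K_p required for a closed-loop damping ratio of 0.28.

Closed-loop characteristic equation: s² + 3.8s + K_p·10 = 0.
So ω_n = √(10K_p) and 2ζω_n = 3.8, giving ζ = 3.8/(2√(10K_p)).
Setting ζ = 0.28: √(10K_p) = 3.8/(2·0.28) = 6.786, so K_p = 46.05/10 = 4.6.

K_p = 4.6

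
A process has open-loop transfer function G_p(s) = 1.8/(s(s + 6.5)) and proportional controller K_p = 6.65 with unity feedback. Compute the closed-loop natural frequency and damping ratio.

The closed-loop denominator is s(s+6.5) + 6.65·1.8 = s² + 6.5s + 11.97.
Matching s² + 2ζω_n s + ω_n²: ω_n = √11.97 = 3.46 rad/s and 2ζω_n = 6.5, so ζ = 6.5/(2·3.46) = 0.939.

ω_n = 3.46 rad/s, ζ = 0.939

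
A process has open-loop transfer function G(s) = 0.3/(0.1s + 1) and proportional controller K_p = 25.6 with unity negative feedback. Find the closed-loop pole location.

Closed loop: T(s) = K_p·G/(1+K_p·G) = 7.68/(0.1s + 1 + 7.68), with pole at s = −(1 + 7.68)/0.1 = −86.8.

s = -86.8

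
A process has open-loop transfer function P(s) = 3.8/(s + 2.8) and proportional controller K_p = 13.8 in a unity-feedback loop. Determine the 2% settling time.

T_s ≈ 0.0724 s

Closed-loop transfer function: T(s) = K_p·P(s)/(1 + K_p·P(s)) = 52.44/(s + 2.8 + 52.44) = 52.44/(s + 55.24).
Time constant τ = 1/55.24 = 0.0181 s, so the 2% settling time is about 4τ = 0.0724 s.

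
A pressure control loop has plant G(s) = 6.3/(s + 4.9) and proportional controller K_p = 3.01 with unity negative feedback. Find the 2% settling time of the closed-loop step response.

Closed-loop transfer function: T(s) = K_p·G(s)/(1 + K_p·G(s)) = 18.96/(s + 4.9 + 18.96) = 18.96/(s + 23.86).
Time constant τ = 1/23.86 = 0.04191 s, so the 2% settling time is about 4τ = 0.168 s.

T_s ≈ 0.168 s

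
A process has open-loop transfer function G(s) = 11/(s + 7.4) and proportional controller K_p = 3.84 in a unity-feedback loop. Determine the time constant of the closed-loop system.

τ = 0.0201 s

Closed-loop transfer function: T(s) = K_p·G(s)/(1 + K_p·G(s)) = 42.24/(s + 7.4 + 42.24) = 42.24/(s + 49.64).
Time constant τ = 1/49.64 = 0.0201 s.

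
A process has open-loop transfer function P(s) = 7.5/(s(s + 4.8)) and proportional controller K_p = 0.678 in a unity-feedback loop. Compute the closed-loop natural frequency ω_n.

ω_n = 2.25 rad/s

The closed-loop denominator is s(s+4.8) + 0.678·7.5 = s² + 4.8s + 5.085.
Matching s² + 2ζω_n s + ω_n²: ω_n = √5.085 = 2.255 rad/s and 2ζω_n = 4.8, so ζ = 4.8/(2·2.255) = 1.06.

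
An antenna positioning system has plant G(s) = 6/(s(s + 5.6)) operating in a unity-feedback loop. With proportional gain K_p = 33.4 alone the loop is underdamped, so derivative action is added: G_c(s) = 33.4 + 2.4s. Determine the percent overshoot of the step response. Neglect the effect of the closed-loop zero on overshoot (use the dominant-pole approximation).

Forward path: (33.4 + 2.4s)·6/(s(s+5.6)). The closed-loop characteristic equation is s² + (5.6 + 6·2.4)s + 6·33.4 = 0.
That is s² + 20s + 200.4 = 0, so ω_n = 14.16 rad/s and ζ = 20/(2·14.16) = 0.7064.
%OS = 100·exp(−πζ/√(1−ζ²)) = 4.35%.

4.35%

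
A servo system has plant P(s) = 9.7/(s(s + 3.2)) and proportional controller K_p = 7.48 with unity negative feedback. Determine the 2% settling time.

T_s ≈ 2.5 s

Closed-loop characteristic equation: s² + 3.2s + 72.56 = 0, so ω_n = 8.518 rad/s and ζ = 3.2/(2·8.518) = 0.1878.
2% settling time T_s ≈ 4/(ζω_n) = 4/1.6 = 2.5 s.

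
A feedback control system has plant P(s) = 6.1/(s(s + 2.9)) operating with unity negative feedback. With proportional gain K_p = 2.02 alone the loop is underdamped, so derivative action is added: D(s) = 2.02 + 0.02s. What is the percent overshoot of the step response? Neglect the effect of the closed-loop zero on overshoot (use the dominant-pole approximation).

22.4%

Forward path: (2.02 + 0.02s)·6.1/(s(s+2.9)). The closed-loop characteristic equation is s² + (2.9 + 6.1·0.02)s + 6.1·2.02 = 0.
That is s² + 3.022s + 12.32 = 0, so ω_n = 3.51 rad/s and ζ = 3.022/(2·3.51) = 0.4305.
%OS = 100·exp(−πζ/√(1−ζ²)) = 22.4%.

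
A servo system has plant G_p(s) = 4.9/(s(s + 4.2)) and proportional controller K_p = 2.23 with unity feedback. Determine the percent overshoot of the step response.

Closed-loop characteristic equation: s² + 4.2s + 10.93 = 0, so ω_n = 3.306 rad/s and ζ = 4.2/(2·3.306) = 0.6353.
%OS = 100·exp(−πζ/√(1−ζ²)) = 100·exp(−π·0.6353/√0.5964) = 7.54%.

7.54%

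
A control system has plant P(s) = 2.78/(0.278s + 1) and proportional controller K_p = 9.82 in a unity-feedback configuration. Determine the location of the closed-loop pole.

Closed loop: T(s) = K_p·P/(1+K_p·P) = 27.3/(0.278s + 1 + 27.3), with pole at s = −(1 + 27.3)/0.278 = −101.8.

s = -101.8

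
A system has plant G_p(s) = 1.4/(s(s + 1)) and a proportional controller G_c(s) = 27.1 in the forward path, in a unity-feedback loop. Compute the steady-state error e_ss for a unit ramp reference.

0.0264

The loop has one pole at the origin (type 1). Velocity error constant K_v = lim_{s→0} s·G_c(s)G_p(s) = 27.1·1.4/1 = 37.94.
Steady-state error to a unit ramp: e_ss = 1/K_v = 0.0264.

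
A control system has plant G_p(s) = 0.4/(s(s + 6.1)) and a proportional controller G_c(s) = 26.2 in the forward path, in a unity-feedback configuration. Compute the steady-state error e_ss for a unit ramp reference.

The loop has one pole at the origin (type 1). Velocity error constant K_v = lim_{s→0} s·G_c(s)G_p(s) = 26.2·0.4/6.1 = 1.718.
Steady-state error to a unit ramp: e_ss = 1/K_v = 0.582.

0.582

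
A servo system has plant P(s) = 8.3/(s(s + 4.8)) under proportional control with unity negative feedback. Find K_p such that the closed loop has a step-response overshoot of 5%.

From %OS = 100·exp(−πζ/√(1−ζ²)) = 5%, ζ = −ln(0.05)/√(π²+ln²(0.05)) = 0.6901.
Characteristic equation s² + 4.8s + 8.3K_p = 0 gives ζ = 4.8/(2√(8.3K_p)).
Setting ζ = 0.6901: √(8.3K_p) = 4.8/(2·0.6901) = 3.478, so K_p = 12.09/8.3 = 1.46.

K_p = 1.46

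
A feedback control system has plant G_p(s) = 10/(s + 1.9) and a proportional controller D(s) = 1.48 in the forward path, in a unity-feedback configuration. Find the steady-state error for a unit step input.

The loop is type 0. Static position error constant K_pos = D(0)·G_p(0) = 1.48·5.263 = 7.789.
Steady-state error to a unit step: e_ss = 1/(1+K_pos) = 1/8.789 = 0.114.

0.114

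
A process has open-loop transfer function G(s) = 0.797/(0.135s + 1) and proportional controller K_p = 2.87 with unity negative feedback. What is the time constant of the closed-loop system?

Closed loop: T(s) = K_p·G/(1+K_p·G) = 2.287/(0.135s + 1 + 2.287), with pole at s = −(1 + 2.287)/0.135 = −24.35.
Closed-loop time constant τ = 1/24.35 = 0.0411 s.

τ = 0.0411 s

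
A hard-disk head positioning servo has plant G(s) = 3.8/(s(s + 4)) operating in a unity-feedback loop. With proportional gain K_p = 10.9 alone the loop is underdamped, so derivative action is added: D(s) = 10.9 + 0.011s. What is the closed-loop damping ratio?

Forward path: (10.9 + 0.011s)·3.8/(s(s+4)). The closed-loop characteristic equation is s² + (4 + 3.8·0.011)s + 3.8·10.9 = 0.
That is s² + 4.042s + 41.42 = 0, so ω_n = 6.436 rad/s and ζ = 4.042/(2·6.436) = 0.314.

ζ = 0.314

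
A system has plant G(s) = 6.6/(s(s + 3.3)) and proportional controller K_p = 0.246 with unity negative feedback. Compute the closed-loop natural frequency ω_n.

1 + K_p·G(s) = 0 gives s² + 3.3s + 1.624 = 0.
So ω_n² = 1.624 ⇒ ω_n = 1.274 rad/s, and ζ = 3.3/(2ω_n) = 1.29.

ω_n = 1.27 rad/s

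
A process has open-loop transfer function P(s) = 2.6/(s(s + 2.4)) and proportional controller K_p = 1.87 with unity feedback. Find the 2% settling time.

Closed-loop characteristic equation: s² + 2.4s + 4.862 = 0, so ω_n = 2.205 rad/s and ζ = 2.4/(2·2.205) = 0.5442.
2% settling time T_s ≈ 4/(ζω_n) = 4/1.2 = 3.33 s.

T_s ≈ 3.33 s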